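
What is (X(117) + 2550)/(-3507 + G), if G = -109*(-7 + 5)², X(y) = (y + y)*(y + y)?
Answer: -57306/3943 ≈ -14.534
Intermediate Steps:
X(y) = 4*y² (X(y) = (2*y)*(2*y) = 4*y²)
G = -436 (G = -109*(-2)² = -109*4 = -436)
(X(117) + 2550)/(-3507 + G) = (4*117² + 2550)/(-3507 - 436) = (4*13689 + 2550)/(-3943) = (54756 + 2550)*(-1/3943) = 57306*(-1/3943) = -57306/3943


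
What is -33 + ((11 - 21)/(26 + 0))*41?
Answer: -634/13 ≈ -48.769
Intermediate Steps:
-33 + ((11 - 21)/(26 + 0))*41 = -33 - 10/26*41 = -33 - 10*1/26*41 = -33 - 5/13*41 = -33 - 205/13 = -634/13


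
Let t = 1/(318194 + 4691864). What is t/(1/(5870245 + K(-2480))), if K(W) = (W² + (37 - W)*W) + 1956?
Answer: 5780441/5010058 ≈ 1.1538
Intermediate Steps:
t = 1/5010058 ≈ 1.9960e-7
K(W) = 1956 + W² + W*(37 - W) (K(W) = (W² + W*(37 - W)) + 1956 = 1956 + W² + W*(37 - W))
t/(1/(5870245 + K(-2480))) = 1/(5010058*(1/(5870245 + (1956 + 37*(-2480))))) = 1/(5010058*(1/(5870245 + (1956 - 91760)))) = 1/(5010058*(1/(5870245 - 89804))) = 1/(5010058*(1/5780441)) = (1/5010058)*5780441 = 5780441/5010058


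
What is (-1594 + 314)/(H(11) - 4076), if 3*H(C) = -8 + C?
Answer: 256/815 ≈ 0.31411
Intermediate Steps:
H(C) = -8/3 + C/3 (H(C) = (-8 + C)/3 = -8/3 + C/3)
(-1594 + 314)/(H(11) - 4076) = (-1594 + 314)/((-8/3 + (1/3)*11) - 4076) = -1280/((-8/3 + 11/3) - 4076) = -1280/(1 - 4076) = -1280/(-4075) = -1280*(-1/4075) = 256/815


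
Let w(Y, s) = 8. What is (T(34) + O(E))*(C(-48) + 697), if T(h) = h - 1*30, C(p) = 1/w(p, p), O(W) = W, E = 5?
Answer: 50193/8 ≈ 6274.1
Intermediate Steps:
C(p) = ⅛ (C(p) = 1/8 = ⅛)
T(h) = -30 + h (T(h) = h - 30 = -30 + h)
(T(34) + O(E))*(C(-48) + 697) = ((-30 + 34) + 5)*(⅛ + 697) = (4 + 5)*(5577/8) = 9*(5577/8) = 50193/8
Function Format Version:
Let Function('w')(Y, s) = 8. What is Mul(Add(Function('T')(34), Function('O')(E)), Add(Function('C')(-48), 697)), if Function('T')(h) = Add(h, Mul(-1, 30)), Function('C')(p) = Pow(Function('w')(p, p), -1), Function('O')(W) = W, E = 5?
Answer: Rational(50193, 8) ≈ 6274.1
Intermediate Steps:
Function('C')(p) = Rational(1, 8) (Function('C')(p) = Pow(8, -1) = Rational(1, 8))
Function('T')(h) = Add(-30, h) (Function('T')(h) = Add(h, -30) = Add(-30, h))
Mul(Add(Function('T')(34), Function('O')(E)), Add(Function('C')(-48), 697)) = Mul(Add(Add(-30, 34), 5), Add(Rational(1, 8), 697)) = Mul(Add(4, 5), Rational(5577, 8)) = Mul(9, Rational(5577, 8)) = Rational(50193, 8)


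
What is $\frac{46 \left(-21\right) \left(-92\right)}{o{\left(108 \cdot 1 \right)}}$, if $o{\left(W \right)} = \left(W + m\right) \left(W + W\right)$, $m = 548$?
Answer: $\frac{3703}{5904} \approx 0.6272$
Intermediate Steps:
$o{\left(W \right)} = 2 W \left(548 + W\right)$ ($o{\left(W \right)} = \left(W + 548\right) \left(W + W\right) = \left(548 + W\right) 2 W = 2 W \left(548 + W\right)$)
$\frac{46 \left(-21\right) \left(-92\right)}{o{\left(108 \cdot 1 \right)}} = \frac{46 \left(-21\right) \left(-92\right)}{2 \cdot 108 \cdot 1 \left(548 + 108 \cdot 1\right)} = \frac{\left(-966\right) \left(-92\right)}{2 \cdot 108 \left(548 + 108\right)} = \frac{88872}{2 \cdot 108 \cdot 656} = \frac{88872}{141696} = 88872 \cdot \frac{1}{141696} = \frac{3703}{5904}$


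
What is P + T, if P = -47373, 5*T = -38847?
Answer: -275712/5 ≈ -55142.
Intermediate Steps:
T = -38847/5 (T = (⅕)*(-38847) = -38847/5 ≈ -7769.4)
P + T = -47373 - 38847/5 = -275712/5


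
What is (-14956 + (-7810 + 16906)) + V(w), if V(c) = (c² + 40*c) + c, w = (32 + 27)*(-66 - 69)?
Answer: 63108800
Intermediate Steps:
w = -7965 (w = 59*(-135) = -7965)
V(c) = c² + 41*c
(-14956 + (-7810 + 16906)) + V(w) = (-14956 + (-7810 + 16906)) - 7965*(41 - 7965) = (-14956 + 9096) - 7965*(-7924) = -5860 + 63114660 = 63108800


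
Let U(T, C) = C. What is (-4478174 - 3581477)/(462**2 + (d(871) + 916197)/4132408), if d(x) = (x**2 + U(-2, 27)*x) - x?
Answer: -8326441567402/220509847659 ≈ -37.760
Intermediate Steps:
d(x) = x**2 + 26*x (d(x) = (x**2 + 27*x) - x = x**2 + 26*x)
(-4478174 - 3581477)/(462**2 + (d(871) + 916197)/4132408) = (-4478174 - 3581477)/(462**2 + (871*(26 + 871) + 916197)/4132408) = -8059651/(213444 + (871*897 + 916197)*(1/4132408)) = -8059651/(213444 + (781287 + 916197)*(1/4132408)) = -8059651/(213444 + 1697484*(1/4132408)) = -8059651/(213444 + 424371/1033102) = -8059651/220509847659/1033102 = -8059651*1033102/220509847659 = -8326441567402/220509847659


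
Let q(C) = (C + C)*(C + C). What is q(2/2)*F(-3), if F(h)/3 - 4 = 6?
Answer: 120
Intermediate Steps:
F(h) = 30 (F(h) = 12 + 3*6 = 12 + 18 = 30)
q(C) = 4*C**2 (q(C) = (2*C)*(2*C) = 4*C**2)
q(2/2)*F(-3) = (4*(2/2)**2)*30 = (4*(2*(1/2))**2)*30 = (4*1**2)*30 = (4*1)*30 = 4*30 = 120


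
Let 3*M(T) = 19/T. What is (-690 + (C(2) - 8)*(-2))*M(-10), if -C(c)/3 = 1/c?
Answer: 12749/30 ≈ 424.97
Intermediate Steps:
C(c) = -3/c
M(T) = 19/(3*T) (M(T) = (19/T)/3 = 19/(3*T))
(-690 + (C(2) - 8)*(-2))*M(-10) = (-690 + (-3/2 - 8)*(-2))*((19/3)/(-10)) = (-690 + (-3*½ - 8)*(-2))*((19/3)*(-⅒)) = (-690 + (-3/2 - 8)*(-2))*(-19/30) = (-690 - 19/2*(-2))*(-19/30) = (-690 + 19)*(-19/30) = -671*(-19/30) = 12749/30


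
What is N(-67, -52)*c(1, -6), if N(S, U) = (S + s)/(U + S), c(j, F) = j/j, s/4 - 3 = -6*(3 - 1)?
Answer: 103/119 ≈ 0.86555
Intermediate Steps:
s = -36 (s = 12 + 4*(-6*(3 - 1)) = 12 + 4*(-6*2) = 12 + 4*(-12) = 12 - 48 = -36)
c(j, F) = 1
N(S, U) = (-36 + S)/(S + U) (N(S, U) = (S - 36)/(U + S) = (-36 + S)/(S + U))
N(-67, -52)*c(1, -6) = ((-36 - 67)/(-67 - 52))*1 = (-103/(-119))*1 = -1/119*(-103)*1 = (103/119)*1 = 103/119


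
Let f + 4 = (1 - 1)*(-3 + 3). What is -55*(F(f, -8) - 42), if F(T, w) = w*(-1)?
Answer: 1870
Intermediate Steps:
f = -4 (f = -4 + (1 - 1)*(-3 + 3) = -4 + 0*0 = -4 + 0 = -4)
F(T, w) = -w
-55*(F(f, -8) - 42) = -55*(-1*(-8) - 42) = -55*(8 - 42) = -55*(-34) = 1870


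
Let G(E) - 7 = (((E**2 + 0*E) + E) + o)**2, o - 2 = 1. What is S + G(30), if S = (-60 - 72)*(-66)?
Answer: 879208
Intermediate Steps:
o = 3 (o = 2 + 1 = 3)
S = 8712 (S = -132*(-66) = 8712)
G(E) = 7 + (3 + E + E**2)**2 (G(E) = 7 + (((E**2 + 0*E) + E) + 3)**2 = 7 + (((E**2 + 0) + E) + 3)**2 = 7 + ((E**2 + E) + 3)**2 = 7 + ((E + E**2) + 3)**2 = 7 + (3 + E + E**2)**2)
S + G(30) = 8712 + (7 + (3 + 30 + 30**2)**2) = 8712 + (7 + (3 + 30 + 900)**2) = 8712 + (7 + 933**2) = 8712 + (7 + 870489) = 8712 + 870496 = 879208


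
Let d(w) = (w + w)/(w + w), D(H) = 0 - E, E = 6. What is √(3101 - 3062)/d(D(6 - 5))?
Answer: √39 ≈ 6.2450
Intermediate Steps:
D(H) = -6 (D(H) = 0 - 1*6 = 0 - 6 = -6)
d(w) = 1 (d(w) = (2*w)/((2*w)) = (2*w)*(1/(2*w)) = 1)
√(3101 - 3062)/d(D(6 - 5)) = √(3101 - 3062)/1 = √39*1 = √39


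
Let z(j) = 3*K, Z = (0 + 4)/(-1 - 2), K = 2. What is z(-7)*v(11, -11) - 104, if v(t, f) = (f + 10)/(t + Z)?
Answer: -3034/29 ≈ -104.62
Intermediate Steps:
Z = -4/3 (Z = 4/(-3) = 4*(-1/3) = -4/3 ≈ -1.3333)
z(j) = 6 (z(j) = 3*2 = 6)
v(t, f) = (10 + f)/(-4/3 + t) (v(t, f) = (f + 10)/(t - 4/3) = (10 + f)/(-4/3 + t))
z(-7)*v(11, -11) - 104 = 6*(3*(10 - 11)/(-4 + 3*11)) - 104 = 6*(3*(-1)/(-4 + 33)) - 104 = 6*(3*(-1)/29) - 104 = 6*(3*(1/29)*(-1)) - 104 = 6*(-3/29) - 104 = -18/29 - 104 = -3034/29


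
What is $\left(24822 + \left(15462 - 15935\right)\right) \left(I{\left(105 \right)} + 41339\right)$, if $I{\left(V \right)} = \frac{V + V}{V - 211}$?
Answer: $\frac{53345298838}{53} \approx 1.0065 \cdot 10^{9}$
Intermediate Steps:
$I{\left(V \right)} = \frac{2 V}{-211 + V}$
$\left(24822 + \left(15462 - 15935\right)\right) \left(I{\left(105 \right)} + 41339\right) = \left(24822 + \left(15462 - 15935\right)\right) \left(2 \cdot 105 \frac{1}{-211 + 105} + 41339\right) = \left(24822 + \left(15462 - 15935\right)\right) \left(2 \cdot 105 \frac{1}{-106} + 41339\right) = \left(24822 - 473\right) \left(2 \cdot 105 \left(- \frac{1}{106}\right) + 41339\right) = 24349 \left(- \frac{105}{53} + 41339\right) = 24349 \cdot \frac{2190862}{53} = \frac{53345298838}{53}$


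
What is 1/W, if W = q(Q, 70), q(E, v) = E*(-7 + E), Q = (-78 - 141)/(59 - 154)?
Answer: -9025/97674 ≈ -0.092399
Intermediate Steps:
Q = 219/95 (Q = -219/(-95) = -219*(-1/95) = 219/95 ≈ 2.3053)
W = -97674/9025 (W = 219*(-7 + 219/95)/95 = (219/95)*(-446/95) = -97674/9025 ≈ -10.823)
1/W = 1/(-97674/9025) = -9025/97674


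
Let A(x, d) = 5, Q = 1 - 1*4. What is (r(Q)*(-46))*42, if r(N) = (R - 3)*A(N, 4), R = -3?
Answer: 57960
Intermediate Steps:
Q = -3 (Q = 1 - 4 = -3)
r(N) = -30 (r(N) = (-3 - 3)*5 = -6*5 = -30)
(r(Q)*(-46))*42 = -30*(-46)*42 = 1380*42 = 57960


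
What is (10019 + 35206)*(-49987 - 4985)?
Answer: -2486108700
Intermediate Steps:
(10019 + 35206)*(-49987 - 4985) = 45225*(-54972) = -2486108700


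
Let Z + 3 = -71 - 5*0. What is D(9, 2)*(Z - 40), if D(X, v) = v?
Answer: -228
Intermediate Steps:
Z = -74 (Z = -3 + (-71 - 5*0) = -3 + (-71 + 0) = -3 - 71 = -74)
D(9, 2)*(Z - 40) = 2*(-74 - 40) = 2*(-114) = -228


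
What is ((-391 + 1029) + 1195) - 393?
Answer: 1440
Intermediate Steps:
((-391 + 1029) + 1195) - 393 = (638 + 1195) - 393 = 1833 - 393 = 1440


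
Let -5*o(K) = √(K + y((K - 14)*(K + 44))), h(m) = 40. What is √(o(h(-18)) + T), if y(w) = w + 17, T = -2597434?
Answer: √(-64935850 - 15*√249)/5 ≈ 1611.7*I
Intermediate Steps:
y(w) = 17 + w
o(K) = -√(17 + K + (-14 + K)*(44 + K))/5 (o(K) = -√(K + (17 + (K - 14)*(K + 44)))/5 = -√(K + (17 + (-14 + K)*(44 + K)))/5 = -√(17 + K + (-14 + K)*(44 + K))/5)
√(o(h(-18)) + T) = √(-√(-599 + 40² + 31*40)/5 - 2597434) = √(-√(-599 + 1600 + 1240)/5 - 2597434) = √(-3*√249/5 - 2597434) = √(-2597434 - 3*√249/5)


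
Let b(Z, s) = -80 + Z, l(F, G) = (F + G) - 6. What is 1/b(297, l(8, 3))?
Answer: 1/217 ≈ 0.0046083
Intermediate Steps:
l(F, G) = -6 + F + G
1/b(297, l(8, 3)) = 1/(-80 + 297) = 1/217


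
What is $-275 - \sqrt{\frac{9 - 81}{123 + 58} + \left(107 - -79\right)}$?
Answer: $-275 - \frac{\sqrt{6080514}}{181} \approx -288.62$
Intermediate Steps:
$-275 - \sqrt{\frac{9 - 81}{123 + 58} + \left(107 - -79\right)} = -275 - \sqrt{- \frac{72}{181} + \left(107 + 79\right)} = -275 - \sqrt{\left(-72\right) \frac{1}{181} + 186} = -275 - \sqrt{- \frac{72}{181} + 186} = -275 - \sqrt{\frac{33594}{181}} = -275 - \frac{\sqrt{6080514}}{181}$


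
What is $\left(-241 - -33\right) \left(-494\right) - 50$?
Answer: $102702$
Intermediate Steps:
$\left(-241 - -33\right) \left(-494\right) - 50 = \left(-241 + 33\right) \left(-494\right) - 50 = \left(-208\right) \left(-494\right) - 50 = 102752 - 50 = 102702$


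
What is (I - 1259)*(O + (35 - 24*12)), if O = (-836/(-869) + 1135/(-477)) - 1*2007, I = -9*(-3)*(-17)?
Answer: 146402793974/37683 ≈ 3.8851e+6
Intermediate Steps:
I = -459 (I = 27*(-17) = -459)
O = -75683194/37683 (O = (-836*(-1/869) + 1135*(-1/477)) - 2007 = (76/79 - 1135/477) - 2007 = -53413/37683 - 2007 = -75683194/37683 ≈ -2008.4)
(I - 1259)*(O + (35 - 24*12)) = (-459 - 1259)*(-75683194/37683 + (35 - 24*12)) = -1718*(-75683194/37683 + (35 - 288)) = -1718*(-75683194/37683 - 253) = -1718*(-85216993/37683) = 146402793974/37683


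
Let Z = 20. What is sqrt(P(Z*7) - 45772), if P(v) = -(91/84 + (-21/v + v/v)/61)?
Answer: 4*I*sqrt(2395148835)/915 ≈ 213.95*I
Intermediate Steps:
P(v) = -805/732 + 21/(61*v) (P(v) = -(91*(1/84) + (-21/v + 1)*(1/61)) = -(13/12 + (1 - 21/v)*(1/61)) = -(13/12 + (1/61 - 21/(61*v))) = -(805/732 - 21/(61*v)) = -805/732 + 21/(61*v))
sqrt(P(Z*7) - 45772) = sqrt(7*(36 - 2300*7)/(732*((20*7))) - 45772) = sqrt((7/732)*(36 - 115*140)/140 - 45772) = sqrt((7/732)*(1/140)*(36 - 16100) - 45772) = sqrt((7/732)*(1/140)*(-16064) - 45772) = sqrt(-1004/915 - 45772) = sqrt(-41882384/915) = 4*I*sqrt(2395148835)/915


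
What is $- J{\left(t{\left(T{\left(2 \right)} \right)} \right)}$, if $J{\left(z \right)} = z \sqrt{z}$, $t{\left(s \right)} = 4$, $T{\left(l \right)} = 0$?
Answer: $-8$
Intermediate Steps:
$J{\left(z \right)} = z^{\frac{3}{2}}$
$- J{\left(t{\left(T{\left(2 \right)} \right)} \right)} = - 4^{\frac{3}{2}} = \left(-1\right) 8 = -8$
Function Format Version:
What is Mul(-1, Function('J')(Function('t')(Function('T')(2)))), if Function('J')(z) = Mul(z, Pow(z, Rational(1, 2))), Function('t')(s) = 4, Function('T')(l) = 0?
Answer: -8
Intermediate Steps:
Function('J')(z) = Pow(z, Rational(3, 2))
Mul(-1, Function('J')(Function('t')(Function('T')(2)))) = Mul(-1, Pow(4, Rational(3, 2))) = Mul(-1, 8) = -8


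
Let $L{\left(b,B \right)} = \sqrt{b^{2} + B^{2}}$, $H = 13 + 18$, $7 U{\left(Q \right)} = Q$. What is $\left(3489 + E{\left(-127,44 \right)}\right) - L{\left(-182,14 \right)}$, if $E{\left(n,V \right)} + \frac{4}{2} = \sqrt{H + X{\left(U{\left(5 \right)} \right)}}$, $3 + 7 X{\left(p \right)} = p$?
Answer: $3487 - 14 \sqrt{170} + \frac{3 \sqrt{167}}{7} \approx 3310.0$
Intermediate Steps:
$U{\left(Q \right)} = \frac{Q}{7}$
$X{\left(p \right)} = - \frac{3}{7} + \frac{p}{7}$
$H = 31$
$E{\left(n,V \right)} = -2 + \frac{3 \sqrt{167}}{7}$ ($E{\left(n,V \right)} = -2 + \sqrt{31 - \left(\frac{3}{7} - \frac{\frac{1}{7} \cdot 5}{7}\right)} = -2 + \sqrt{31 + \left(- \frac{3}{7} + \frac{1}{7} \cdot \frac{5}{7}\right)} = -2 + \sqrt{31 + \left(- \frac{3}{7} + \frac{5}{49}\right)} = -2 + \sqrt{31 - \frac{16}{49}} = -2 + \sqrt{\frac{1503}{49}} = -2 + \frac{3 \sqrt{167}}{7}$)
$L{\left(b,B \right)} = \sqrt{B^{2} + b^{2}}$
$\left(3489 + E{\left(-127,44 \right)}\right) - L{\left(-182,14 \right)} = \left(3489 - \left(2 - \frac{3 \sqrt{167}}{7}\right)\right) - \sqrt{14^{2} + \left(-182\right)^{2}} = \left(3487 + \frac{3 \sqrt{167}}{7}\right) - \sqrt{196 + 33124} = \left(3487 + \frac{3 \sqrt{167}}{7}\right) - \sqrt{33320} = \left(3487 + \frac{3 \sqrt{167}}{7}\right) - 14 \sqrt{170} = 3487 - 14 \sqrt{170} + \frac{3 \sqrt{167}}{7}$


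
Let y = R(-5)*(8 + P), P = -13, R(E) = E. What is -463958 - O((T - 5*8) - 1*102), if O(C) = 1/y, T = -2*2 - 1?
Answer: -11598951/25 ≈ -4.6396e+5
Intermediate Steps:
T = -5 (T = -4 - 1 = -5)
y = 25 (y = -5*(8 - 13) = -5*(-5) = 25)
O(C) = 1/25
-463958 - O((T - 5*8) - 1*102) = -463958 - 1*1/25 = -463958 - 1/25 = -11598951/25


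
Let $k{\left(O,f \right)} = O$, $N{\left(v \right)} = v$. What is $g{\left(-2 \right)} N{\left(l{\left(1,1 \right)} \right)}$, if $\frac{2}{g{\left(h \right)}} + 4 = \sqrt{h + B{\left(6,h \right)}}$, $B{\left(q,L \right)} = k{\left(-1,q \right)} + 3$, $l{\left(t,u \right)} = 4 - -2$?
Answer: $-3$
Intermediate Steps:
$l{\left(t,u \right)} = 6$ ($l{\left(t,u \right)} = 4 + 2 = 6$)
$B{\left(q,L \right)} = 2$ ($B{\left(q,L \right)} = -1 + 3 = 2$)
$g{\left(h \right)} = \frac{2}{-4 + \sqrt{2 + h}}$ ($g{\left(h \right)} = \frac{2}{-4 + \sqrt{h + 2}} = \frac{2}{-4 + \sqrt{2 + h}}$)
$g{\left(-2 \right)} N{\left(l{\left(1,1 \right)} \right)} = \frac{2}{-4 + \sqrt{2 - 2}} \cdot 6 = \frac{2}{-4 + \sqrt{0}} \cdot 6 = \frac{2}{-4 + 0} \cdot 6 = \frac{2}{-4} \cdot 6 = 2 \left(- \frac{1}{4}\right) 6 = \left(- \frac{1}{2}\right) 6 = -3$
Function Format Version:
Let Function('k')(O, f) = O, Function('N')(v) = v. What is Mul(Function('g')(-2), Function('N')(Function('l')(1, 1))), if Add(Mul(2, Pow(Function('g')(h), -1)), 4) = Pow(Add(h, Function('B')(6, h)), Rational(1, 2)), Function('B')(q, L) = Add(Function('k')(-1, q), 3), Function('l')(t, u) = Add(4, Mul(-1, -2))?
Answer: -3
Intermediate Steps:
Function('l')(t, u) = 6 (Function('l')(t, u) = Add(4, 2) = 6)
Function('B')(q, L) = 2 (Function('B')(q, L) = Add(-1, 3) = 2)
Function('g')(h) = Mul(2, Pow(Add(-4, Pow(Add(2, h), Rational(1, 2))), -1)) (Function('g')(h) = Mul(2, Pow(Add(-4, Pow(Add(h, 2), Rational(1, 2))), -1)) = Mul(2, Pow(Add(-4, Pow(Add(2, h), Rational(1, 2))), -1)))
Mul(Function('g')(-2), Function('N')(Function('l')(1, 1))) = Mul(Mul(2, Pow(Add(-4, Pow(Add(2, -2), Rational(1, 2))), -1)), 6) = Mul(Mul(2, Pow(Add(-4, Pow(0, Rational(1, 2))), -1)), 6) = Mul(Mul(2, Pow(Add(-4, 0), -1)), 6) = Mul(Mul(2, Pow(-4, -1)), 6) = Mul(Mul(2, Rational(-1, 4)), 6) = Mul(Rational(-1, 2), 6) = -3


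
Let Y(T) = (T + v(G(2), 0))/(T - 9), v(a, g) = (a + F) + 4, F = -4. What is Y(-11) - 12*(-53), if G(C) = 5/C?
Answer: 25457/40 ≈ 636.42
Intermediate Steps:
v(a, g) = a (v(a, g) = (a - 4) + 4 = (-4 + a) + 4 = a)
Y(T) = (5/2 + T)/(-9 + T) (Y(T) = (T + 5/2)/(T - 9) = (T + 5*(½))/(-9 + T) = (T + 5/2)/(-9 + T) = (5/2 + T)/(-9 + T))
Y(-11) - 12*(-53) = (5/2 - 11)/(-9 - 11) - 12*(-53) = -17/2/(-20) + 636 = -1/20*(-17/2) + 636 = 17/40 + 636 = 25457/40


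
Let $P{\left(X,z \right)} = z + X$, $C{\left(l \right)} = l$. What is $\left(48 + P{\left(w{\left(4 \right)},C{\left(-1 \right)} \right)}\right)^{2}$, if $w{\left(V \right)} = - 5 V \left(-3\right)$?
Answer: $11449$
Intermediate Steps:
$w{\left(V \right)} = 15 V$
$P{\left(X,z \right)} = X + z$
$\left(48 + P{\left(w{\left(4 \right)},C{\left(-1 \right)} \right)}\right)^{2} = \left(48 + \left(15 \cdot 4 - 1\right)\right)^{2} = \left(48 + \left(60 - 1\right)\right)^{2} = \left(48 + 59\right)^{2} = 107^{2} = 11449$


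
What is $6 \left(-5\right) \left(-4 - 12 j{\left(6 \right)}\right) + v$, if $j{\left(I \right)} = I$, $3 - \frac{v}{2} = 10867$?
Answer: $-19448$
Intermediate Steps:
$v = -21728$ ($v = 6 - 21734 = -21728$)
$6 \left(-5\right) \left(-4 - 12 j{\left(6 \right)}\right) + v = 6 \left(-5\right) \left(-4 - 72\right) - 21728 = - 30 \left(-4 - 72\right) - 21728 = \left(-30\right) \left(-76\right) - 21728 = 2280 - 21728 = -19448$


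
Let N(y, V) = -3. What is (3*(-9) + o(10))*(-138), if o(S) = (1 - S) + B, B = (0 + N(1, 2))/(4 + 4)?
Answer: 20079/4 ≈ 5019.8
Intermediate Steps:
B = -3/8 (B = (0 - 3)/(4 + 4) = -3/8 ≈ -0.37500)
o(S) = 5/8 - S (o(S) = (1 - S) - 3/8 = 5/8 - S)
(3*(-9) + o(10))*(-138) = (3*(-9) + (5/8 - 1*10))*(-138) = (-27 + (5/8 - 10))*(-138) = (-27 - 75/8)*(-138) = -291/8*(-138) = 20079/4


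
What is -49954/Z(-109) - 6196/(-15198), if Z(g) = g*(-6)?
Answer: -20976353/276097 ≈ -75.975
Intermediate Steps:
Z(g) = -6*g
-49954/Z(-109) - 6196/(-15198) = -49954/((-6*(-109))) - 6196/(-15198) = -49954/654 - 6196*(-1/15198) = -49954*1/654 + 3098/7599 = -24977/327 + 3098/7599 = -20976353/276097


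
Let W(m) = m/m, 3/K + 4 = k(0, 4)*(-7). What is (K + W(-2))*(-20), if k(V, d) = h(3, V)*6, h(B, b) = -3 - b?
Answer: -1250/61 ≈ -20.492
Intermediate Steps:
k(V, d) = -18 - 6*V (k(V, d) = (-3 - V)*6 = -18 - 6*V)
K = 3/122 (K = 3/(-4 + (-18 - 6*0)*(-7)) = 3/(-4 + (-18 + 0)*(-7)) = 3/(-4 - 18*(-7)) = 3/(-4 + 126) = 3/122 ≈ 0.024590)
W(m) = 1
(K + W(-2))*(-20) = (3/122 + 1)*(-20) = (125/122)*(-20) = -1250/61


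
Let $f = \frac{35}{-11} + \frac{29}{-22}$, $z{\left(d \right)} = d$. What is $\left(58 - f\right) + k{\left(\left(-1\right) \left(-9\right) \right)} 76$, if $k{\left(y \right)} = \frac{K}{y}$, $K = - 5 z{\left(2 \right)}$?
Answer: $- \frac{395}{18} \approx -21.944$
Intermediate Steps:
$f = - \frac{9}{2}$ ($f = 35 \left(- \frac{1}{11}\right) + 29 \left(- \frac{1}{22}\right) = - \frac{35}{11} - \frac{29}{22} = - \frac{9}{2} \approx -4.5$)
$K = -10$ ($K = \left(-5\right) 2 = -10$)
$k{\left(y \right)} = - \frac{10}{y}$
$\left(58 - f\right) + k{\left(\left(-1\right) \left(-9\right) \right)} 76 = \left(58 - - \frac{9}{2}\right) + - \frac{10}{\left(-1\right) \left(-9\right)} 76 = \left(58 + \frac{9}{2}\right) + - \frac{10}{9} \cdot 76 = \frac{125}{2} + \left(-10\right) \frac{1}{9} \cdot 76 = \frac{125}{2} - \frac{760}{9} = - \frac{395}{18}$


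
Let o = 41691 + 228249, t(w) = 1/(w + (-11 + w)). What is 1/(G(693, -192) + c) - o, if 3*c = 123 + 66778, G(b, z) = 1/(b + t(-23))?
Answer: -713340655671240/2642589671 ≈ -2.6994e+5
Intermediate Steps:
t(w) = 1/(-11 + 2*w)
G(b, z) = 1/(-1/57 + b) (G(b, z) = 1/(b + 1/(-11 + 2*(-23))) = 1/(b + 1/(-11 - 46)) = 1/(b + 1/(-57)) = 1/(b - 1/57) = 1/(-1/57 + b))
c = 66901/3 (c = (123 + 66778)/3 = (⅓)*66901 = 66901/3 ≈ 22300.)
o = 269940
1/(G(693, -192) + c) - o = 1/(57/(-1 + 57*693) + 66901/3) - 1*269940 = 1/(57/(-1 + 39501) + 66901/3) - 269940 = 1/(57/39500 + 66901/3) - 269940 = 1/(2642589671/118500) - 269940 = 118500/2642589671 - 269940 = -713340655671240/2642589671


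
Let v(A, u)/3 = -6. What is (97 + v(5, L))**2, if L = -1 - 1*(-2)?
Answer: 6241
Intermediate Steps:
L = 1 (L = -1 + 2 = 1)
v(A, u) = -18 (v(A, u) = 3*(-6) = -18)
(97 + v(5, L))**2 = (97 - 18)**2 = 79**2 = 6241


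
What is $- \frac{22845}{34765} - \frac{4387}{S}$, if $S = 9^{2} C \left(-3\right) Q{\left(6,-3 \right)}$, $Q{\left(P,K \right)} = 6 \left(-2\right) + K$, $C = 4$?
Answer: $- \frac{97118831}{101374740} \approx -0.95802$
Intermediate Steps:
$Q{\left(P,K \right)} = -12 + K$
$S = 14580$ ($S = 9^{2} \cdot 4 \left(-3\right) \left(-12 - 3\right) = 81 \left(\left(-12\right) \left(-15\right)\right) = 81 \cdot 180 = 14580$)
$- \frac{22845}{34765} - \frac{4387}{S} = - \frac{22845}{34765} - \frac{4387}{14580} = \left(-22845\right) \frac{1}{34765} - \frac{4387}{14580} = - \frac{4569}{6953} - \frac{4387}{14580} = - \frac{97118831}{101374740}$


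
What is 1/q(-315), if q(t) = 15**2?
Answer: 1/225 ≈ 0.0044444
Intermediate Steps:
q(t) = 225
1/q(-315) = 1/225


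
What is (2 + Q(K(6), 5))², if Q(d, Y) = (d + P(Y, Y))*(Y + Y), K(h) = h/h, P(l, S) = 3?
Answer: 1764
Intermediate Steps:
K(h) = 1
Q(d, Y) = 2*Y*(3 + d) (Q(d, Y) = (d + 3)*(Y + Y) = (3 + d)*(2*Y) = 2*Y*(3 + d))
(2 + Q(K(6), 5))² = (2 + 2*5*(3 + 1))² = (2 + 2*5*4)² = (2 + 40)² = 42² = 1764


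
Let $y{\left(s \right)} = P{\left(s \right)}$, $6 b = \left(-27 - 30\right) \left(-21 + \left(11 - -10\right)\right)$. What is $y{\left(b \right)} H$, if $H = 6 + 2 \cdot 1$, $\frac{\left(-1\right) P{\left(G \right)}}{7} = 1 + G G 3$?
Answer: $-56$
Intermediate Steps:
$b = 0$ ($b = \frac{\left(-27 - 30\right) \left(-21 + \left(11 - -10\right)\right)}{6} = \frac{\left(-57\right) \left(-21 + \left(11 + 10\right)\right)}{6} = \frac{\left(-57\right) \left(-21 + 21\right)}{6} = \frac{\left(-57\right) 0}{6} = \frac{1}{6} \cdot 0 = 0$)
$P{\left(G \right)} = -7 - 21 G^{2}$ ($P{\left(G \right)} = - 7 \left(1 + G G 3\right) = - 7 \left(1 + G^{2} \cdot 3\right) = - 7 \left(1 + 3 G^{2}\right) = -7 - 21 G^{2}$)
$y{\left(s \right)} = -7 - 21 s^{2}$
$H = 8$ ($H = 6 + 2 = 8$)
$y{\left(b \right)} H = \left(-7 - 21 \cdot 0^{2}\right) 8 = \left(-7 - 0\right) 8 = \left(-7 + 0\right) 8 = \left(-7\right) 8 = -56$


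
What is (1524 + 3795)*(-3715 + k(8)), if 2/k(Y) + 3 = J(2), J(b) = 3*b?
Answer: -19756539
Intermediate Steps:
k(Y) = ⅔ (k(Y) = 2/(-3 + 3*2) = 2/(-3 + 6) = 2/3 = 2*(⅓) = ⅔)
(1524 + 3795)*(-3715 + k(8)) = (1524 + 3795)*(-3715 + ⅔) = 5319*(-11143/3) = -19756539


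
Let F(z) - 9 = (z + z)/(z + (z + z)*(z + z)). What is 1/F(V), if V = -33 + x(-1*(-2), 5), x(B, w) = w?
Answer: 111/997 ≈ 0.11133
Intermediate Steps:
V = -28 (V = -33 + 5 = -28)
F(z) = 9 + 2*z/(z + 4*z²) (F(z) = 9 + (z + z)/(z + (z + z)*(z + z)) = 9 + (2*z)/(z + (2*z)*(2*z)) = 9 + (2*z)/(z + 4*z²) = 9 + 2*z/(z + 4*z²))
1/F(V) = 1/((11 + 36*(-28))/(1 + 4*(-28))) = 1/((11 - 1008)/(1 - 112)) = 1/(-997/(-111)) = 1/(-1/111*(-997)) = 1/(997/111) = 111/997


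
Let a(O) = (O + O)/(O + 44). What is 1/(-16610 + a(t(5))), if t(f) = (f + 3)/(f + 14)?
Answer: -211/3504706 ≈ -6.0205e-5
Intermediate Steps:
t(f) = (3 + f)/(14 + f)
a(O) = 2*O/(44 + O) (a(O) = (2*O)/(44 + O) = 2*O/(44 + O))
1/(-16610 + a(t(5))) = 1/(-16610 + 2*((3 + 5)/(14 + 5))/(44 + (3 + 5)/(14 + 5))) = 1/(-16610 + 2*(8/19)/(44 + 8/19)) = 1/(-16610 + 2*(8/19)/(844/19)) = 1/(-16610 + 2*(8/19)*(19/844)) = 1/(-16610 + 4/211) = 1/(-3504706/211) = -211/3504706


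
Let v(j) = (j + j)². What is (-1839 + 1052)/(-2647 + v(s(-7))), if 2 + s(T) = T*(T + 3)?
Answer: -787/57 ≈ -13.807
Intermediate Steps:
s(T) = -2 + T*(3 + T) (s(T) = -2 + T*(T + 3) = -2 + T*(3 + T))
v(j) = 4*j² (v(j) = (2*j)² = 4*j²)
(-1839 + 1052)/(-2647 + v(s(-7))) = (-1839 + 1052)/(-2647 + 4*(-2 + (-7)² + 3*(-7))²) = -787/(-2647 + 4*(-2 + 49 - 21)²) = -787/(-2647 + 4*26²) = -787/(-2647 + 4*676) = -787/(-2647 + 2704) = -787/57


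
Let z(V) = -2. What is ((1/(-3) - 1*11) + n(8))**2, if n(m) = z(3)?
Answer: 1600/9 ≈ 177.78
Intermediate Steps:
n(m) = -2
((1/(-3) - 1*11) + n(8))**2 = ((1/(-3) - 1*11) - 2)**2 = ((-1/3 - 11) - 2)**2 = (-34/3 - 2)**2 = (-40/3)**2 = 1600/9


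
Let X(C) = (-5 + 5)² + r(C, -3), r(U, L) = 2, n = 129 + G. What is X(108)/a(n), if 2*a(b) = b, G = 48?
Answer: 4/177 ≈ 0.022599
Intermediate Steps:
n = 177 (n = 129 + 48 = 177)
a(b) = b/2
X(C) = 2 (X(C) = (-5 + 5)² + 2 = 0² + 2 = 0 + 2 = 2)
X(108)/a(n) = 2/(((½)*177)) = 2/(177/2) = 2*(2/177) = 4/177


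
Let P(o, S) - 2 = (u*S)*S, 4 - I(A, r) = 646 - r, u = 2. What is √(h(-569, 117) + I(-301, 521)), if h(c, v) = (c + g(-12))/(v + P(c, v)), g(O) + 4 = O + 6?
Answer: 2*I*√22875551713/27497 ≈ 11.001*I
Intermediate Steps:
g(O) = 2 + O (g(O) = -4 + (O + 6) = -4 + (6 + O) = 2 + O)
I(A, r) = -642 + r (I(A, r) = 4 - (646 - r) = 4 + (-646 + r) = -642 + r)
P(o, S) = 2 + 2*S² (P(o, S) = 2 + (2*S)*S = 2 + 2*S²)
h(c, v) = (-10 + c)/(2 + v + 2*v²) (h(c, v) = (c + (2 - 12))/(v + (2 + 2*v²)) = (c - 10)/(2 + v + 2*v²) = (-10 + c)/(2 + v + 2*v²))
√(h(-569, 117) + I(-301, 521)) = √((-10 - 569)/(2 + 117 + 2*117²) + (-642 + 521)) = √(-579/(2 + 117 + 2*13689) - 121) = √(-579/(2 + 117 + 27378) - 121) = √(-579/27497 - 121) = √(-3327716/27497) = 2*I*√22875551713/27497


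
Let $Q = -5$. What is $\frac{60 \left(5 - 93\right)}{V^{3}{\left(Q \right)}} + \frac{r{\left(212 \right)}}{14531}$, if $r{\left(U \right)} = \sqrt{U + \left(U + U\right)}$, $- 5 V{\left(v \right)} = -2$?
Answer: $-82500 + \frac{2 \sqrt{159}}{14531} \approx -82500.0$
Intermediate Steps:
$V{\left(v \right)} = \frac{2}{5}$ ($V{\left(v \right)} = \left(- \frac{1}{5}\right) \left(-2\right) = \frac{2}{5}$)
$r{\left(U \right)} = \sqrt{3} \sqrt{U}$ ($r{\left(U \right)} = \sqrt{U + 2 U} = \sqrt{3 U} = \sqrt{3} \sqrt{U}$)
$\frac{60 \left(5 - 93\right)}{V^{3}{\left(Q \right)}} + \frac{r{\left(212 \right)}}{14531} = \frac{60 \left(5 - 93\right)}{\left(\frac{2}{5}\right)^{3}} + \frac{\sqrt{3} \sqrt{212}}{14531} = \frac{60 \left(-88\right)}{\frac{8}{125}} + \sqrt{3} \cdot 2 \sqrt{53} \cdot \frac{1}{14531} = \left(-5280\right) \frac{125}{8} + 2 \sqrt{159} \cdot \frac{1}{14531} = -82500 + \frac{2 \sqrt{159}}{14531}$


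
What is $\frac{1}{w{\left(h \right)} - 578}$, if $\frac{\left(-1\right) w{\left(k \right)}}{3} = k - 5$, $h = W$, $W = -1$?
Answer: $- \frac{1}{560} \approx -0.0017857$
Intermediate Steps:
$h = -1$
$w{\left(k \right)} = 15 - 3 k$ ($w{\left(k \right)} = - 3 \left(k - 5\right) = - 3 \left(-5 + k\right) = 15 - 3 k$)
$\frac{1}{w{\left(h \right)} - 578} = \frac{1}{\left(15 - -3\right) - 578} = \frac{1}{\left(15 + 3\right) - 578} = \frac{1}{18 - 578} = \frac{1}{-560} = - \frac{1}{560}$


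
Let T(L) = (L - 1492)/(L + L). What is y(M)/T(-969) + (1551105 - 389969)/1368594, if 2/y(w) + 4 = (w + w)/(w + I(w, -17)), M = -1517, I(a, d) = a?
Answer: 544666124/1684054917 ≈ 0.32343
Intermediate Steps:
y(w) = -⅔ (y(w) = 2/(-4 + (w + w)/(w + w)) = 2/(-4 + (2*w)/((2*w))) = 2/(-4 + (2*w)*(1/(2*w))) = 2/(-4 + 1) = 2/(-3) = 2*(-⅓) = -⅔)
T(L) = (-1492 + L)/(2*L) (T(L) = (-1492 + L)/((2*L)) = (-1492 + L)*(1/(2*L)) = (-1492 + L)/(2*L))
y(M)/T(-969) + (1551105 - 389969)/1368594 = -2*(-1938/(-1492 - 969))/3 + (1551105 - 389969)/1368594 = -2/(3*((½)*(-1/969)*(-2461))) + 1161136*(1/1368594) = -2/(3*2461/1938) + 580568/684297 = -⅔*1938/2461 + 580568/684297 = -1292/2461 + 580568/684297 = 544666124/1684054917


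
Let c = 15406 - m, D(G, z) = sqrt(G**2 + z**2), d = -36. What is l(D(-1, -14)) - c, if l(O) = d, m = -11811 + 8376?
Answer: -18877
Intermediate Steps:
m = -3435
l(O) = -36
c = 18841 (c = 15406 - 1*(-3435) = 15406 + 3435 = 18841)
l(D(-1, -14)) - c = -36 - 1*18841 = -36 - 18841 = -18877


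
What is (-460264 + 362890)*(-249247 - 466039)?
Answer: 69650258964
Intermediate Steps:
(-460264 + 362890)*(-249247 - 466039) = -97374*(-715286) = 69650258964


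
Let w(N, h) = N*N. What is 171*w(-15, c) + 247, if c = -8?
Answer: 38722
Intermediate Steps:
w(N, h) = N**2
171*w(-15, c) + 247 = 171*(-15)**2 + 247 = 171*225 + 247 = 38475 + 247 = 38722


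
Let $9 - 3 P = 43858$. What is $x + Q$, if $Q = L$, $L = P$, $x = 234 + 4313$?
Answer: $- \frac{30208}{3} \approx -10069.0$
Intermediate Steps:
$P = - \frac{43849}{3}$ ($P = 3 - \frac{43858}{3} = - \frac{43849}{3} \approx -14616.0$)
$x = 4547$
$L = - \frac{43849}{3} \approx -14616.0$
$Q = - \frac{43849}{3} \approx -14616.0$
$x + Q = 4547 - \frac{43849}{3} = - \frac{30208}{3}$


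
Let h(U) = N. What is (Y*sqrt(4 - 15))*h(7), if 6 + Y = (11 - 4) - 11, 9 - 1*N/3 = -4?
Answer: -390*I*sqrt(11) ≈ -1293.5*I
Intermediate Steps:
N = 39 (N = 27 - 3*(-4) = 27 + 12 = 39)
Y = -10 (Y = -6 + ((11 - 4) - 11) = -6 + (7 - 11) = -6 - 4 = -10)
h(U) = 39
(Y*sqrt(4 - 15))*h(7) = -10*sqrt(4 - 15)*39 = -10*I*sqrt(11)*39 = -390*I*sqrt(11)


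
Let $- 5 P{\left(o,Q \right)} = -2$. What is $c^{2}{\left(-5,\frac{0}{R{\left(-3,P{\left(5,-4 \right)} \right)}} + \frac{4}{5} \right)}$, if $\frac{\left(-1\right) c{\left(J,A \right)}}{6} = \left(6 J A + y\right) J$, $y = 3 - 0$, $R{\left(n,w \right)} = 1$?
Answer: $396900$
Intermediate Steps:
$P{\left(o,Q \right)} = \frac{2}{5}$ ($P{\left(o,Q \right)} = \left(- \frac{1}{5}\right) \left(-2\right) = \frac{2}{5}$)
$y = 3$ ($y = 3 + 0 = 3$)
$c{\left(J,A \right)} = - 6 J \left(3 + 6 A J\right)$ ($c{\left(J,A \right)} = - 6 \left(6 J A + 3\right) J = - 6 \left(6 A J + 3\right) J = - 6 \left(3 + 6 A J\right) J = - 6 J \left(3 + 6 A J\right)$)
$c^{2}{\left(-5,\frac{0}{R{\left(-3,P{\left(5,-4 \right)} \right)}} + \frac{4}{5} \right)} = \left(\left(-18\right) \left(-5\right) \left(1 + 2 \left(\frac{0}{1} + \frac{4}{5}\right) \left(-5\right)\right)\right)^{2} = \left(\left(-18\right) \left(-5\right) \left(1 + 2 \left(0 \cdot 1 + 4 \cdot \frac{1}{5}\right) \left(-5\right)\right)\right)^{2} = \left(\left(-18\right) \left(-5\right) \left(1 + 2 \left(0 + \frac{4}{5}\right) \left(-5\right)\right)\right)^{2} = \left(\left(-18\right) \left(-5\right) \left(1 + 2 \cdot \frac{4}{5} \left(-5\right)\right)\right)^{2} = \left(\left(-18\right) \left(-5\right) \left(1 - 8\right)\right)^{2} = \left(\left(-18\right) \left(-5\right) \left(-7\right)\right)^{2} = \left(-630\right)^{2} = 396900$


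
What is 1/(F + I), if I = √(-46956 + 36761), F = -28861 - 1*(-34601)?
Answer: 1148/6591559 - I*√10195/32957795 ≈ 0.00017416 - 3.0636e-6*I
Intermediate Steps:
F = 5740 (F = -28861 + 34601 = 5740)
I = I*√10195 (I = √(-10195) = I*√10195 ≈ 100.97*I)
1/(F + I) = 1/(5740 + I*√10195)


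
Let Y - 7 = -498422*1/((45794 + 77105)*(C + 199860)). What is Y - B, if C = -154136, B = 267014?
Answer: -750214090713777/2809716938 ≈ -2.6701e+5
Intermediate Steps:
Y = 19667769355/2809716938 (Y = 7 - 498422*1/((-154136 + 199860)*(45794 + 77105)) = 7 - 498422/(45724*122899) = 7 - 498422/5619433876 = 7 - 498422*1/5619433876 = 7 - 249211/2809716938 = 19667769355/2809716938 ≈ 6.9999)
Y - B = 19667769355/2809716938 - 1*267014 = 19667769355/2809716938 - 267014 = -750214090713777/2809716938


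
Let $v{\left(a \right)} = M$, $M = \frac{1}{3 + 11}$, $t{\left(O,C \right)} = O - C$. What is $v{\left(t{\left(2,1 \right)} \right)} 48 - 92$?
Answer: $- \frac{620}{7} \approx -88.571$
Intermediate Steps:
$M = \frac{1}{14} \approx 0.071429$
$v{\left(a \right)} = \frac{1}{14}$
$v{\left(t{\left(2,1 \right)} \right)} 48 - 92 = \frac{1}{14} \cdot 48 - 92 = \frac{24}{7} - 92 = - \frac{620}{7}$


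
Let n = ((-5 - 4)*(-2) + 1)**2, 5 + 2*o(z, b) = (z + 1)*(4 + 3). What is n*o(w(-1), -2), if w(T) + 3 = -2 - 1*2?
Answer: -16967/2 ≈ -8483.5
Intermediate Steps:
w(T) = -7 (w(T) = -3 + (-2 - 1*2) = -3 + (-2 - 2) = -3 - 4 = -7)
o(z, b) = 1 + 7*z/2 (o(z, b) = -5/2 + ((z + 1)*(4 + 3))/2 = -5/2 + ((1 + z)*7)/2 = -5/2 + (7 + 7*z)/2 = -5/2 + (7/2 + 7*z/2) = 1 + 7*z/2)
n = 361 (n = (-9*(-2) + 1)**2 = (18 + 1)**2 = 19**2 = 361)
n*o(w(-1), -2) = 361*(1 + (7/2)*(-7)) = 361*(1 - 49/2) = 361*(-47/2) = -16967/2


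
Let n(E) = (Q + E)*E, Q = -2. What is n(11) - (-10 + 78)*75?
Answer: -5001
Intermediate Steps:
n(E) = E*(-2 + E) (n(E) = (-2 + E)*E = E*(-2 + E))
n(11) - (-10 + 78)*75 = 11*(-2 + 11) - (-10 + 78)*75 = 11*9 - 68*75 = 99 - 1*5100 = 99 - 5100 = -5001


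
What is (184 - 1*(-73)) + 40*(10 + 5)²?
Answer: 9257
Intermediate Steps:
(184 - 1*(-73)) + 40*(10 + 5)² = (184 + 73) + 40*15² = 257 + 40*225 = 257 + 9000 = 9257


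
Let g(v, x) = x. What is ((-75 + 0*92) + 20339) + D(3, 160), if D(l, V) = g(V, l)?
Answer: 20267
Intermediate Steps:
D(l, V) = l
((-75 + 0*92) + 20339) + D(3, 160) = ((-75 + 0*92) + 20339) + 3 = ((-75 + 0) + 20339) + 3 = (-75 + 20339) + 3 = 20264 + 3 = 20267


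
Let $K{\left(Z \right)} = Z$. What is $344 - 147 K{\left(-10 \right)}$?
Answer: $1814$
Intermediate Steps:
$344 - 147 K{\left(-10 \right)} = 344 - -1470 = 344 + 1470 = 1814$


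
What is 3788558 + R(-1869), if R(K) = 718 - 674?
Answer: 3788602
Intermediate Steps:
R(K) = 44
3788558 + R(-1869) = 3788558 + 44 = 3788602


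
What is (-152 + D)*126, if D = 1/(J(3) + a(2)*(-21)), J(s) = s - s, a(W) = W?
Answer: -19155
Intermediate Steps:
J(s) = 0
D = -1/42 (D = 1/(0 + 2*(-21)) = 1/(0 - 42) = 1/(-42) = -1/42 ≈ -0.023810)
(-152 + D)*126 = (-152 - 1/42)*126 = -6385/42*126 = -19155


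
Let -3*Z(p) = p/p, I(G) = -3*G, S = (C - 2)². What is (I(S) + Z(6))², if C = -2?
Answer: 21025/9 ≈ 2336.1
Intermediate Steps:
S = 16 (S = (-2 - 2)² = (-4)² = 16)
Z(p) = -⅓ (Z(p) = -p/(3*p) = -⅓*1 = -⅓)
(I(S) + Z(6))² = (-3*16 - ⅓)² = (-48 - ⅓)² = (-145/3)² = 21025/9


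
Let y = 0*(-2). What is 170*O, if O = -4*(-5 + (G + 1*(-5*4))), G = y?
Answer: 17000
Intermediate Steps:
y = 0
G = 0
O = 100 (O = -4*(-5 + (0 + 1*(-5*4))) = -4*(-5 + (0 + 1*(-20))) = -4*(-5 + (0 - 20)) = -4*(-5 - 20) = -4*(-25) = 100)
170*O = 170*100 = 17000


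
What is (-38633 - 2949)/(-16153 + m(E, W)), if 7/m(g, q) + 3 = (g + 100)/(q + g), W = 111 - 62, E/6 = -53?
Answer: 12245899/4758000 ≈ 2.5737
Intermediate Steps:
E = -318 (E = 6*(-53) = -318)
W = 49
m(g, q) = 7/(-3 + (100 + g)/(g + q)) (m(g, q) = 7/(-3 + (g + 100)/(q + g)) = 7/(-3 + (100 + g)/(g + q)))
(-38633 - 2949)/(-16153 + m(E, W)) = (-38633 - 2949)/(-16153 + 7*(-1*(-318) - 1*49)/(-100 + 2*(-318) + 3*49)) = -41582/(-16153 + 7*(318 - 49)/(-100 - 636 + 147)) = -41582/(-16153 + 7*269/(-589)) = -41582/(-16153 + 7*(-1/589)*269) = -41582/(-16153 - 1883/589) = -41582/(-9516000/589) = -41582*(-589/9516000) = 12245899/4758000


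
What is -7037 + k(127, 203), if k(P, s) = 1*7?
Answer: -7030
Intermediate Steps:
k(P, s) = 7
-7037 + k(127, 203) = -7037 + 7 = -7030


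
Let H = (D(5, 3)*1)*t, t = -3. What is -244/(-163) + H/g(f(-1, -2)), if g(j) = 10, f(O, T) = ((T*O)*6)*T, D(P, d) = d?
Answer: 973/1630 ≈ 0.59693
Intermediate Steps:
f(O, T) = 6*O*T² (f(O, T) = ((O*T)*6)*T = (6*O*T)*T = 6*O*T²)
H = -9 (H = (3*1)*(-3) = 3*(-3) = -9)
-244/(-163) + H/g(f(-1, -2)) = -244/(-163) - 9/10 = -244*(-1/163) - 9*⅒ = 244/163 - 9/10 = 973/1630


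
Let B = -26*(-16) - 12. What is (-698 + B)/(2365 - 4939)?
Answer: 49/429 ≈ 0.11422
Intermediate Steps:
B = 404 (B = 416 - 12 = 404)
(-698 + B)/(2365 - 4939) = (-698 + 404)/(2365 - 4939) = -294/(-2574) = -294*(-1/2574) = 49/429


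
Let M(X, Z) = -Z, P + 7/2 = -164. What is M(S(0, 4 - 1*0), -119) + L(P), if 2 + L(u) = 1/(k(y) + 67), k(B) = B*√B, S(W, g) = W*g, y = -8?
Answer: 585184/5001 + 16*I*√2/5001 ≈ 117.01 + 0.0045246*I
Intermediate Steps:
P = -335/2 (P = -7/2 - 164 = -335/2 ≈ -167.50)
k(B) = B^(3/2)
L(u) = -2 + 1/(67 - 16*I*√2) (L(u) = -2 + 1/((-8)^(3/2) + 67) = -2 + 1/(-16*I*√2 + 67) = -2 + 1/(67 - 16*I*√2))
M(S(0, 4 - 1*0), -119) + L(P) = -1*(-119) + (-9935/5001 + 16*I*√2/5001) = 119 + (-9935/5001 + 16*I*√2/5001) = 585184/5001 + 16*I*√2/5001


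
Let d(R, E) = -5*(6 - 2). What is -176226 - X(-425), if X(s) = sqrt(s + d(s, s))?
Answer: -176226 - I*sqrt(445) ≈ -1.7623e+5 - 21.095*I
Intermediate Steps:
d(R, E) = -20 (d(R, E) = -5*4 = -20)
X(s) = sqrt(-20 + s) (X(s) = sqrt(s - 20) = sqrt(-20 + s))
-176226 - X(-425) = -176226 - sqrt(-20 - 425) = -176226 - sqrt(-445) = -176226 - I*sqrt(445)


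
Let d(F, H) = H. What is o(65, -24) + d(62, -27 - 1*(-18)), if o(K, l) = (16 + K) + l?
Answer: 48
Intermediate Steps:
o(K, l) = 16 + K + l
o(65, -24) + d(62, -27 - 1*(-18)) = (16 + 65 - 24) + (-27 - 1*(-18)) = 57 + (-27 + 18) = 57 - 9 = 48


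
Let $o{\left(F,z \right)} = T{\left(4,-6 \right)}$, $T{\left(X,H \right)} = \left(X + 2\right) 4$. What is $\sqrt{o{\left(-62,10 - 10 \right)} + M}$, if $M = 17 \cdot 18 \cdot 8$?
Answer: $2 \sqrt{618} \approx 49.719$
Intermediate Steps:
$M = 2448$ ($M = 306 \cdot 8 = 2448$)
$T{\left(X,H \right)} = 8 + 4 X$ ($T{\left(X,H \right)} = \left(2 + X\right) 4 = 8 + 4 X$)
$o{\left(F,z \right)} = 24$ ($o{\left(F,z \right)} = 8 + 4 \cdot 4 = 8 + 16 = 24$)
$\sqrt{o{\left(-62,10 - 10 \right)} + M} = \sqrt{24 + 2448} = \sqrt{2472} = 2 \sqrt{618}$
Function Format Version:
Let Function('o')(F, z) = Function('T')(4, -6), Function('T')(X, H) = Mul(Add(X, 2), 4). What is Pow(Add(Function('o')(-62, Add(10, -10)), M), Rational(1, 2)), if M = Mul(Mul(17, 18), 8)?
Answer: Mul(2, Pow(618, Rational(1, 2))) ≈ 49.719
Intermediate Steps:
M = 2448 (M = Mul(306, 8) = 2448)
Function('T')(X, H) = Add(8, Mul(4, X)) (Function('T')(X, H) = Mul(Add(2, X), 4) = Add(8, Mul(4, X)))
Function('o')(F, z) = 24 (Function('o')(F, z) = Add(8, Mul(4, 4)) = Add(8, 16) = 24)
Pow(Add(Function('o')(-62, Add(10, -10)), M), Rational(1, 2)) = Pow(Add(24, 2448), Rational(1, 2)) = Pow(2472, Rational(1, 2)) = Mul(2, Pow(618, Rational(1, 2)))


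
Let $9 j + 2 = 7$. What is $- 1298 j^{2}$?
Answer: $- \frac{32450}{81} \approx -400.62$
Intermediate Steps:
$j = \frac{5}{9}$ ($j = - \frac{2}{9} + \frac{1}{9} \cdot 7 = - \frac{2}{9} + \frac{7}{9} = \frac{5}{9} \approx 0.55556$)
$- 1298 j^{2} = - 1298 \left(\frac{5}{9}\right)^{2} = \left(-1298\right) \frac{25}{81} = - \frac{32450}{81}$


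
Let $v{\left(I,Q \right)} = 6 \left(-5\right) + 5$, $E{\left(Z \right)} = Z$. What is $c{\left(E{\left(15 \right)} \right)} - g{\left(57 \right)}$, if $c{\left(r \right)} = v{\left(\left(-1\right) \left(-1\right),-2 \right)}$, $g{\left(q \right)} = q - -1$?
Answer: $-83$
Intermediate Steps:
$g{\left(q \right)} = 1 + q$ ($g{\left(q \right)} = q + 1 = 1 + q$)
$v{\left(I,Q \right)} = -25$ ($v{\left(I,Q \right)} = -30 + 5 = -25$)
$c{\left(r \right)} = -25$
$c{\left(E{\left(15 \right)} \right)} - g{\left(57 \right)} = -25 - \left(1 + 57\right) = -25 - 58 = -83$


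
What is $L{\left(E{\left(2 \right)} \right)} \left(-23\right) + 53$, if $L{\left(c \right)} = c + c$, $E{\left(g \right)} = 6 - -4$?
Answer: $-407$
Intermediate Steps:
$E{\left(g \right)} = 10$ ($E{\left(g \right)} = 6 + 4 = 10$)
$L{\left(c \right)} = 2 c$
$L{\left(E{\left(2 \right)} \right)} \left(-23\right) + 53 = 2 \cdot 10 \left(-23\right) + 53 = 20 \left(-23\right) + 53 = -460 + 53 = -407$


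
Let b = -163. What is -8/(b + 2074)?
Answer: -8/1911 ≈ -0.0041863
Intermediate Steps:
-8/(b + 2074) = -8/(-163 + 2074) = -8/1911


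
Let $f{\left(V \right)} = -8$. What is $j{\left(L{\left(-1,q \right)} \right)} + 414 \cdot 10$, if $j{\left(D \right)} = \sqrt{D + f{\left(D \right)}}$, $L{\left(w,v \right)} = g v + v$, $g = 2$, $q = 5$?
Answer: $4140 + \sqrt{7} \approx 4142.6$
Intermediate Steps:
$L{\left(w,v \right)} = 3 v$ ($L{\left(w,v \right)} = 2 v + v = 3 v$)
$j{\left(D \right)} = \sqrt{-8 + D}$ ($j{\left(D \right)} = \sqrt{D - 8} = \sqrt{-8 + D}$)
$j{\left(L{\left(-1,q \right)} \right)} + 414 \cdot 10 = \sqrt{-8 + 3 \cdot 5} + 414 \cdot 10 = \sqrt{-8 + 15} + 4140 = \sqrt{7} + 4140 = 4140 + \sqrt{7}$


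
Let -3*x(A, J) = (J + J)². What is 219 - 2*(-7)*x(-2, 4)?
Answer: -239/3 ≈ -79.667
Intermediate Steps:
x(A, J) = -4*J²/3 (x(A, J) = -(J + J)²/3 = -4*J²/3)
219 - 2*(-7)*x(-2, 4) = 219 - 2*(-7)*(-4/3*4²) = 219 - (-14)*(-4/3*16) = 219 - (-14)*(-64)/3 = 219 - 1*896/3 = 219 - 896/3 = -239/3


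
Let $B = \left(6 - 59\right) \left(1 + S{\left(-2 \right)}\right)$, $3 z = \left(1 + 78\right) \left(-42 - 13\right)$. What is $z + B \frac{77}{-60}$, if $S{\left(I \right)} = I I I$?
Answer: $- \frac{38489}{20} \approx -1924.4$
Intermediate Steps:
$S{\left(I \right)} = I^{3}$ ($S{\left(I \right)} = I^{2} I = I^{3}$)
$z = - \frac{4345}{3}$ ($z = \frac{\left(1 + 78\right) \left(-42 - 13\right)}{3} = \frac{79 \left(-55\right)}{3} = \frac{1}{3} \left(-4345\right) = - \frac{4345}{3} \approx -1448.3$)
$B = 371$ ($B = \left(6 - 59\right) \left(1 + \left(-2\right)^{3}\right) = - 53 \left(1 - 8\right) = \left(-53\right) \left(-7\right) = 371$)
$z + B \frac{77}{-60} = - \frac{4345}{3} + 371 \frac{77}{-60} = - \frac{4345}{3} + 371 \cdot 77 \left(- \frac{1}{60}\right) = - \frac{4345}{3} + 371 \left(- \frac{77}{60}\right) = - \frac{4345}{3} - \frac{28567}{60} = - \frac{38489}{20}$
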